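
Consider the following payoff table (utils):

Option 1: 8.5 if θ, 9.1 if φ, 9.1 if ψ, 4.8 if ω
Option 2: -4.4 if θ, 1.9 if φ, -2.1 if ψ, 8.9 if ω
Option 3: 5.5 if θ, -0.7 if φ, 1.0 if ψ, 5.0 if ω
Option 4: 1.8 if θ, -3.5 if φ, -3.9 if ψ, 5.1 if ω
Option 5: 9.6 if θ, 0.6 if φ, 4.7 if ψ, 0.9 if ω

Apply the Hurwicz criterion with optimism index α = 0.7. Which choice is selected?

Option 1

Option 1: 0.7·9.1 + 0.3·4.8 = 7.81
Option 2: 0.7·8.9 + 0.3·(-4.4) = 4.91
Option 3: 0.7·5.5 + 0.3·(-0.7) = 3.64
Option 4: 0.7·5.1 + 0.3·(-3.9) = 2.4
Option 5: 0.7·9.6 + 0.3·0.6 = 6.9
Highest Hurwicz score = 7.81 → Option 1.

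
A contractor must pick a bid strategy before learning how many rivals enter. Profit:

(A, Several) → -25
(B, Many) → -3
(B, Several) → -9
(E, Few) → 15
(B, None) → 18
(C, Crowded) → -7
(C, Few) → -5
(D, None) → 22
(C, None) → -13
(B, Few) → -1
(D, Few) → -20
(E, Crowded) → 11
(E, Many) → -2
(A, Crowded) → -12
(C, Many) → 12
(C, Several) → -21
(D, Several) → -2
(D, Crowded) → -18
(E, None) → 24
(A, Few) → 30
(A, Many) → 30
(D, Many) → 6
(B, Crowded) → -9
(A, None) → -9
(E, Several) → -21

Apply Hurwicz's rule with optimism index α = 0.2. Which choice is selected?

A: 0.2·30 + 0.8·(-25) = -14
B: 0.2·18 + 0.8·(-9) = -3.6
C: 0.2·12 + 0.8·(-21) = -14.4
D: 0.2·22 + 0.8·(-20) = -11.6
E: 0.2·24 + 0.8·(-21) = -12
Highest Hurwicz score = -3.6 → B.

B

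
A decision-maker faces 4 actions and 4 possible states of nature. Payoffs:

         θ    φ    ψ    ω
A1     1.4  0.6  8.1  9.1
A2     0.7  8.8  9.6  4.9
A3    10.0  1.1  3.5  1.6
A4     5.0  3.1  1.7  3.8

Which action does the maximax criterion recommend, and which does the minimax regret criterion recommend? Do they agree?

Row maxima: A1=9.1, A2=9.6, A3=10.0, A4=5.0
Best best-case = 10.0 → A3.
Column bests: θ=10.0, φ=8.8, ψ=9.6, ω=9.1.
A1 regrets: 8.6, 8.2, 1.5, 0.0 → max 8.6
A2 regrets: 9.3, 0.0, 0.0, 4.2 → max 9.3
A3 regrets: 0.0, 7.7, 6.1, 7.5 → max 7.7
A4 regrets: 5.0, 5.7, 7.9, 5.3 → max 7.9
Smallest max regret = 7.7 → A3.

maximax → A3; minimax regret → A3 (agree)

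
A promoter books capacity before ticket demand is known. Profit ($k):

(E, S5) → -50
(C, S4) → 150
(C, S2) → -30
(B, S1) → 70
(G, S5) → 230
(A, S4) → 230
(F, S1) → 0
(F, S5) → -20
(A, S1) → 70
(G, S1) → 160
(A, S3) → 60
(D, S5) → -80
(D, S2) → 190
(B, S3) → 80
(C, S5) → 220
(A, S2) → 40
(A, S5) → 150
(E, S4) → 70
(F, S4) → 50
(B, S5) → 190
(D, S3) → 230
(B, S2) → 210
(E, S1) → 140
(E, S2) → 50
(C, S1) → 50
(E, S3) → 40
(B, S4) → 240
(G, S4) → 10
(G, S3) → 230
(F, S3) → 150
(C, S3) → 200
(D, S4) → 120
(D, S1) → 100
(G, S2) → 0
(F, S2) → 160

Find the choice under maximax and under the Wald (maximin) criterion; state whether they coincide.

maximax → B; maximin → B (agree)

Row maxima: A=230, B=240, C=220, D=230, E=140, F=160, G=230
Best best-case = 240 → B.
Row minima: A=40, B=70, C=-30, D=-80, E=-50, F=-20, G=0
Best worst-case = 70 → B.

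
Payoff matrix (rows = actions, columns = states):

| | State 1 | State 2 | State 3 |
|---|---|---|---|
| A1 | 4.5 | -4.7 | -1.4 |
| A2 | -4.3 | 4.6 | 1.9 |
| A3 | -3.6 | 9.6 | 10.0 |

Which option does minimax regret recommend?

Column bests: State 1=4.5, State 2=9.6, State 3=10.0.
A1 regrets: 0.0, 14.3, 11.4 → max 14.3
A2 regrets: 8.8, 5.0, 8.1 → max 8.8
A3 regrets: 8.1, 0.0, 0.0 → max 8.1
Smallest max regret = 8.1 → A3.

A3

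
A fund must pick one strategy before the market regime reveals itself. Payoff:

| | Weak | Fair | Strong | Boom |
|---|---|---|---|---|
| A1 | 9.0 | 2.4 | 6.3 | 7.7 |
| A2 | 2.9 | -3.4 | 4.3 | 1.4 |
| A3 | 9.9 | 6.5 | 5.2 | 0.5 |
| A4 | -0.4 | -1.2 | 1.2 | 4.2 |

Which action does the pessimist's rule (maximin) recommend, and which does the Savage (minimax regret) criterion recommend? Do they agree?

maximin → A1; minimax regret → A1 (agree)

Row minima: A1=2.4, A2=-3.4, A3=0.5, A4=-1.2
Best worst-case = 2.4 → A1.
Column bests: Weak=9.9, Fair=6.5, Strong=6.3, Boom=7.7.
A1 regrets: 0.9, 4.1, 0.0, 0.0 → max 4.1
A2 regrets: 7.0, 9.9, 2.0, 6.3 → max 9.9
A3 regrets: 0.0, 0.0, 1.1, 7.2 → max 7.2
A4 regrets: 10.3, 7.7, 5.1, 3.5 → max 10.3
Smallest max regret = 4.1 → A1.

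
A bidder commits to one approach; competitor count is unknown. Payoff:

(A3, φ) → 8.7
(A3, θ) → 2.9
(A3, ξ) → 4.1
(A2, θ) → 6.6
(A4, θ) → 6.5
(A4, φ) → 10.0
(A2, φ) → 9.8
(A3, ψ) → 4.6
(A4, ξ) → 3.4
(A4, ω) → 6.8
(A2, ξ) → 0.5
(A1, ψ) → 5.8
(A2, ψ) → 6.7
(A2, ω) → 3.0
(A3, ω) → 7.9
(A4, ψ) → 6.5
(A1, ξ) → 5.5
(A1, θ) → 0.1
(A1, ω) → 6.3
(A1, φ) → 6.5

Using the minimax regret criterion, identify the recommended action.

A4

Column bests: θ=6.6, φ=10.0, ψ=6.7, ω=7.9, ξ=5.5.
A1 regrets: 6.5, 3.5, 0.9, 1.6, 0.0 → max 6.5
A2 regrets: 0.0, 0.2, 0.0, 4.9, 5.0 → max 5.0
A3 regrets: 3.7, 1.3, 2.1, 0.0, 1.4 → max 3.7
A4 regrets: 0.1, 0.0, 0.2, 1.1, 2.1 → max 2.1
Smallest max regret = 2.1 → A4.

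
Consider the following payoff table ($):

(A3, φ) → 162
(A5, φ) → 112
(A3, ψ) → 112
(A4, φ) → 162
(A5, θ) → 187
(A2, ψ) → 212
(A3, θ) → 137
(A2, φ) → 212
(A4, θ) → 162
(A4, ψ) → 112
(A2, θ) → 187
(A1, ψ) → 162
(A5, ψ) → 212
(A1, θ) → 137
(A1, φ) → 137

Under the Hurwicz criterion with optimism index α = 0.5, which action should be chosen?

A2

A1: 0.5·162 + 0.5·137 = 149.5
A2: 0.5·212 + 0.5·187 = 199.5
A3: 0.5·162 + 0.5·112 = 137
A4: 0.5·162 + 0.5·112 = 137
A5: 0.5·212 + 0.5·112 = 162
Highest Hurwicz score = 199.5 → A2.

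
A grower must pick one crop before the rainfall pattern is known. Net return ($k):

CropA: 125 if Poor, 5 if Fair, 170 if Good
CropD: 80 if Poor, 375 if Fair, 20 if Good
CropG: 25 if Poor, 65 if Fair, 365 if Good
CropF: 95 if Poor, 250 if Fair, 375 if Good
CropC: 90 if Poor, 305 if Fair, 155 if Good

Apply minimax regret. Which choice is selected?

Column bests: Poor=125, Fair=375, Good=375.
CropA regrets: 0, 370, 205 → max 370
CropD regrets: 45, 0, 355 → max 355
CropG regrets: 100, 310, 10 → max 310
CropF regrets: 30, 125, 0 → max 125
CropC regrets: 35, 70, 220 → max 220
Smallest max regret = 125 → CropF.

CropF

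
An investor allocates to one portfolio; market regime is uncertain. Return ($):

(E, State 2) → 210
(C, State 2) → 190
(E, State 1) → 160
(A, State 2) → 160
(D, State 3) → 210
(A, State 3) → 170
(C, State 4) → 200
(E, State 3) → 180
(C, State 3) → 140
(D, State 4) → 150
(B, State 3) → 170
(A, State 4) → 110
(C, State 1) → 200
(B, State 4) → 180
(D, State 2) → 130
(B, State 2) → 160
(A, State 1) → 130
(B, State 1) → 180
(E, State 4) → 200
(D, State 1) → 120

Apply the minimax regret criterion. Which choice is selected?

Column bests: State 1=200, State 2=210, State 3=210, State 4=200.
A regrets: 70, 50, 40, 90 → max 90
B regrets: 20, 50, 40, 20 → max 50
C regrets: 0, 20, 70, 0 → max 70
D regrets: 80, 80, 0, 50 → max 80
E regrets: 40, 0, 30, 0 → max 40
Smallest max regret = 40 → E.

E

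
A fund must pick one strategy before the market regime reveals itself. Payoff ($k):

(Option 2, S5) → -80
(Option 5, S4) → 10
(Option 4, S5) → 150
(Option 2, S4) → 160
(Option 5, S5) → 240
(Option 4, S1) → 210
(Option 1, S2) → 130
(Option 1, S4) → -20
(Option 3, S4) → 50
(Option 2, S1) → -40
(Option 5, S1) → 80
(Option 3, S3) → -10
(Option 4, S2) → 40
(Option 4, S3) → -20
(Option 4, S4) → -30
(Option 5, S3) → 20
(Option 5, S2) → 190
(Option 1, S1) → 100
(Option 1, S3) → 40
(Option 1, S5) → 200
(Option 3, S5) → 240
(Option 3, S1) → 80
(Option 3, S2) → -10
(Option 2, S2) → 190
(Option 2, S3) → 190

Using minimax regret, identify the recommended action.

Option 5

Column bests: S1=210, S2=190, S3=190, S4=160, S5=240.
Option 1 regrets: 110, 60, 150, 180, 40 → max 180
Option 2 regrets: 250, 0, 0, 0, 320 → max 320
Option 3 regrets: 130, 200, 200, 110, 0 → max 200
Option 4 regrets: 0, 150, 210, 190, 90 → max 210
Option 5 regrets: 130, 0, 170, 150, 0 → max 170
Smallest max regret = 170 → Option 5.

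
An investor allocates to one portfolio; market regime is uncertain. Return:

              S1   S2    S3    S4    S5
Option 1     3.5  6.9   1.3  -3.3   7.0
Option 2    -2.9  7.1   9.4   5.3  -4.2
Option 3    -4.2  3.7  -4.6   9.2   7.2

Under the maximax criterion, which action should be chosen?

Option 2

Row maxima: Option 1=7.0, Option 2=9.4, Option 3=9.2
Best best-case = 9.4 → Option 2.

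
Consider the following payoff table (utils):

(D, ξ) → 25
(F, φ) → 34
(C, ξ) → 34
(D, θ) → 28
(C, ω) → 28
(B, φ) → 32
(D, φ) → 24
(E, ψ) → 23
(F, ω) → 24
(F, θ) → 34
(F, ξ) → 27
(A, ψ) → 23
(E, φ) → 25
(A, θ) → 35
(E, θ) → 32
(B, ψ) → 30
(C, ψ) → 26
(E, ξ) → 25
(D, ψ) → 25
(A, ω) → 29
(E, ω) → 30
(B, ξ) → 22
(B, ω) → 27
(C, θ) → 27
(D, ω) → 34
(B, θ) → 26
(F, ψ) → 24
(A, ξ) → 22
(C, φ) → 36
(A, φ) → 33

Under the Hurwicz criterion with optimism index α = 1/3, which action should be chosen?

C

A: 1/3·35 + 2/3·22 = 79/3
B: 1/3·32 + 2/3·22 = 76/3
C: 1/3·36 + 2/3·26 = 88/3
D: 1/3·34 + 2/3·24 = 82/3
E: 1/3·32 + 2/3·23 = 26
F: 1/3·34 + 2/3·24 = 82/3
Highest Hurwicz score = 88/3 → C.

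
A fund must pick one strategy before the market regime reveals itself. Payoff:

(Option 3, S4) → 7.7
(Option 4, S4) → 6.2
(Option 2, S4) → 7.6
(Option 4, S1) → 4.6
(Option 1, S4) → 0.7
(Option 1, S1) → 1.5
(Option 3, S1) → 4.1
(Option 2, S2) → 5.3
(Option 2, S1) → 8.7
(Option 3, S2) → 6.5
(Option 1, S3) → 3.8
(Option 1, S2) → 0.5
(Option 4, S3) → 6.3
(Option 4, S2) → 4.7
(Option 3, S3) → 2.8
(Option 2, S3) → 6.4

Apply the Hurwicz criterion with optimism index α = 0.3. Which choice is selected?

Option 1: 0.3·3.8 + 0.7·0.5 = 1.49
Option 2: 0.3·8.7 + 0.7·5.3 = 6.32
Option 3: 0.3·7.7 + 0.7·2.8 = 4.27
Option 4: 0.3·6.3 + 0.7·4.6 = 5.11
Highest Hurwicz score = 6.32 → Option 2.

Option 2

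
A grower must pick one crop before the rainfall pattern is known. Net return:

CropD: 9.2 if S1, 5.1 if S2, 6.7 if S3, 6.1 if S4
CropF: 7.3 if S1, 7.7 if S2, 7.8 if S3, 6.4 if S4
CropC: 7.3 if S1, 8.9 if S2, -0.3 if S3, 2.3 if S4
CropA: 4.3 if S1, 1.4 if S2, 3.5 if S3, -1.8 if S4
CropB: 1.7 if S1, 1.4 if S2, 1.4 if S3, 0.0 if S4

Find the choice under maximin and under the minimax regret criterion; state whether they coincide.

Row minima: CropD=5.1, CropF=6.4, CropC=-0.3, CropA=-1.8, CropB=0.0
Best worst-case = 6.4 → CropF.
Column bests: S1=9.2, S2=8.9, S3=7.8, S4=6.4.
CropD regrets: 0.0, 3.8, 1.1, 0.3 → max 3.8
CropF regrets: 1.9, 1.2, 0.0, 0.0 → max 1.9
CropC regrets: 1.9, 0.0, 8.1, 4.1 → max 8.1
CropA regrets: 4.9, 7.5, 4.3, 8.2 → max 8.2
CropB regrets: 7.5, 7.5, 6.4, 6.4 → max 7.5
Smallest max regret = 1.9 → CropF.

maximin → CropF; minimax regret → CropF (agree)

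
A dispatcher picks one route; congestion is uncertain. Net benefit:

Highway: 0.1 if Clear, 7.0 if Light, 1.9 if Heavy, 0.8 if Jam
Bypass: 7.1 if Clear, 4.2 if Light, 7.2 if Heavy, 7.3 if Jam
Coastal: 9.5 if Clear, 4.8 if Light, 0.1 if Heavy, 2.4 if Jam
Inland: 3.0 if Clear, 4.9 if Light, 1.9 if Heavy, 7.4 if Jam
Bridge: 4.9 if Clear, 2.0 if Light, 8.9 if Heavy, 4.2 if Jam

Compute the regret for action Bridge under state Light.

5.0

Best payoff under Light is 7.0.
Regret = 7.0 − 2.0 = 5.0.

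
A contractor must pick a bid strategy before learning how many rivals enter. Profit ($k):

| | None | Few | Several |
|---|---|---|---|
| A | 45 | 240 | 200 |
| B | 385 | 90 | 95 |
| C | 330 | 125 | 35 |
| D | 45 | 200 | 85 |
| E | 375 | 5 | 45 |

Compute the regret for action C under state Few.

Best payoff under Few is 240.
Regret = 240 − 125 = 115.

115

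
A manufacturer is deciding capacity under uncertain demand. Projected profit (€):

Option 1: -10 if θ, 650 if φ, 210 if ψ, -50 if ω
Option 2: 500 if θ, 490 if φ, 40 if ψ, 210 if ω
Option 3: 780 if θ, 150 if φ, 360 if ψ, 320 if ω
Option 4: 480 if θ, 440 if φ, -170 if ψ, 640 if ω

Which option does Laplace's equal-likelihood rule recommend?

Row averages: Option 1=200, Option 2=310, Option 3=402.5, Option 4=347.5
Highest average = 402.5 → Option 3.

Option 3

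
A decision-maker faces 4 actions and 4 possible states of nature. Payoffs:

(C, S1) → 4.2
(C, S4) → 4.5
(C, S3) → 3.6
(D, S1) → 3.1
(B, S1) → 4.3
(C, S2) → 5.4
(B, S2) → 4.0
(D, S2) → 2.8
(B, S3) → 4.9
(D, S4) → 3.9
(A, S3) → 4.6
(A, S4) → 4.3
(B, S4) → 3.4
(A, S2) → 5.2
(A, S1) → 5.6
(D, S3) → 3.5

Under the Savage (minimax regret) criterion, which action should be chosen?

Column bests: S1=5.6, S2=5.4, S3=4.9, S4=4.5.
A regrets: 0.0, 0.2, 0.3, 0.2 → max 0.3
B regrets: 1.3, 1.4, 0.0, 1.1 → max 1.4
C regrets: 1.4, 0.0, 1.3, 0.0 → max 1.4
D regrets: 2.5, 2.6, 1.4, 0.6 → max 2.6
Smallest max regret = 0.3 → A.

A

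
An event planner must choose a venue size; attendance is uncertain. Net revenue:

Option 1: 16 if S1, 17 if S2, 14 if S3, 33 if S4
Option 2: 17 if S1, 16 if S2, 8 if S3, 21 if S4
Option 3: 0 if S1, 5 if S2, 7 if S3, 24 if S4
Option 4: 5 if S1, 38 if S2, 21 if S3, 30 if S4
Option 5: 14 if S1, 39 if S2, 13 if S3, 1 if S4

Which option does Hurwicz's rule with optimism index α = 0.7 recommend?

Option 4

Option 1: 0.7·33 + 0.3·14 = 27.3
Option 2: 0.7·21 + 0.3·8 = 17.1
Option 3: 0.7·24 + 0.3·0 = 16.8
Option 4: 0.7·38 + 0.3·5 = 28.1
Option 5: 0.7·39 + 0.3·1 = 27.6
Highest Hurwicz score = 28.1 → Option 4.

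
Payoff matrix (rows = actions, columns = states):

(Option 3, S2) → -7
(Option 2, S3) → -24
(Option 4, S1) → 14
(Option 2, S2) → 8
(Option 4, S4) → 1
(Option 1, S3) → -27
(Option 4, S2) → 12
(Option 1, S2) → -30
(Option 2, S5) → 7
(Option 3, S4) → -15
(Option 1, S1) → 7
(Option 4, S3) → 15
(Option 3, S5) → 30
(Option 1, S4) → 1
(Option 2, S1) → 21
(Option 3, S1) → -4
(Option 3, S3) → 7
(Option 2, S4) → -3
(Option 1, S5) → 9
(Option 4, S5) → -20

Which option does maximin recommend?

Option 3

Row minima: Option 1=-30, Option 2=-24, Option 3=-15, Option 4=-20
Best worst-case = -15 → Option 3.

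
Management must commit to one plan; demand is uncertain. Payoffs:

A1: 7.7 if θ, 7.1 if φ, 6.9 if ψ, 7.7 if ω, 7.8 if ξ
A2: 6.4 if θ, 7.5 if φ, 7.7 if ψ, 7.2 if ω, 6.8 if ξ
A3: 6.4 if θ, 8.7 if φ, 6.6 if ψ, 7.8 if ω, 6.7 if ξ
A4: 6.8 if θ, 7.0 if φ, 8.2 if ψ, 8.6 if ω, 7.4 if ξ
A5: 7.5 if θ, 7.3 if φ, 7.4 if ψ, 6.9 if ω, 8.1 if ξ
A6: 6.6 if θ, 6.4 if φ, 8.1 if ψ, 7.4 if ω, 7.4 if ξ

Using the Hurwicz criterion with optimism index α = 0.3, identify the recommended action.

A1: 0.3·7.8 + 0.7·6.9 = 7.17
A2: 0.3·7.7 + 0.7·6.4 = 6.79
A3: 0.3·8.7 + 0.7·6.4 = 7.09
A4: 0.3·8.6 + 0.7·6.8 = 7.34
A5: 0.3·8.1 + 0.7·6.9 = 7.26
A6: 0.3·8.1 + 0.7·6.4 = 6.91
Highest Hurwicz score = 7.34 → A4.

A4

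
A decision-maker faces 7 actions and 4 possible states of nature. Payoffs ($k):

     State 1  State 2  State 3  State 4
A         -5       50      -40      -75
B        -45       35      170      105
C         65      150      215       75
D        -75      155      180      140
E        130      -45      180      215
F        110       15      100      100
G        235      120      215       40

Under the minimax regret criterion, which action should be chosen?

F

Column bests: State 1=235, State 2=155, State 3=215, State 4=215.
A regrets: 240, 105, 255, 290 → max 290
B regrets: 280, 120, 45, 110 → max 280
C regrets: 170, 5, 0, 140 → max 170
D regrets: 310, 0, 35, 75 → max 310
E regrets: 105, 200, 35, 0 → max 200
F regrets: 125, 140, 115, 115 → max 140
G regrets: 0, 35, 0, 175 → max 175
Smallest max regret = 140 → F.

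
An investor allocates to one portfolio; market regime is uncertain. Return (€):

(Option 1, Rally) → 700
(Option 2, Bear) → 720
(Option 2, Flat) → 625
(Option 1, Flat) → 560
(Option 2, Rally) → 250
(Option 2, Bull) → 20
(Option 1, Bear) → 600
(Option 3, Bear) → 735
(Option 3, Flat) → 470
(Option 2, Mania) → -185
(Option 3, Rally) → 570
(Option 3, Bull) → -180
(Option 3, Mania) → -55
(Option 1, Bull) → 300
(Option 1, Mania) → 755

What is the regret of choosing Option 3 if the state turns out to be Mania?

810

Best payoff under Mania is 755.
Regret = 755 − (-55) = 810.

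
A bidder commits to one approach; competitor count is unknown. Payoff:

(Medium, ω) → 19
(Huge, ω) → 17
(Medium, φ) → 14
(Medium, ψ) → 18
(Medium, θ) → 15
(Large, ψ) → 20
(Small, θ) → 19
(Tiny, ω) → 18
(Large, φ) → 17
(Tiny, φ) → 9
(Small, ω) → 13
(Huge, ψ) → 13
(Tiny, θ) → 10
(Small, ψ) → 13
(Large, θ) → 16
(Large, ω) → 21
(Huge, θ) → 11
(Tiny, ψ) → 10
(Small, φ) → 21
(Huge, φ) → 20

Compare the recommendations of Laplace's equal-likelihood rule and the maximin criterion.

laplace → Large; maximin → Large (agree)

Row averages: Tiny=11.75, Small=16.5, Medium=16.5, Large=18.5, Huge=15.25
Highest average = 18.5 → Large.
Row minima: Tiny=9, Small=13, Medium=14, Large=16, Huge=11
Best worst-case = 16 → Large.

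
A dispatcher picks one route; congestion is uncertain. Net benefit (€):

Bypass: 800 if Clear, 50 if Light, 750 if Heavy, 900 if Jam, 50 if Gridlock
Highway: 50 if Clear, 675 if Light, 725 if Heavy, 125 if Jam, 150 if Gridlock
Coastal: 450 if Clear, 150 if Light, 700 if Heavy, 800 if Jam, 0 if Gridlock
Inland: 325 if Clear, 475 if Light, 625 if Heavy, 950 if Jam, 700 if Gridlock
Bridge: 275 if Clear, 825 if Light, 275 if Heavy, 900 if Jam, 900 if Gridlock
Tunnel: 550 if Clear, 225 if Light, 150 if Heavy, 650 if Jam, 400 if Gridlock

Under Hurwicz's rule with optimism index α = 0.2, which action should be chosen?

Inland

Bypass: 0.2·900 + 0.8·50 = 220
Highway: 0.2·725 + 0.8·50 = 185
Coastal: 0.2·800 + 0.8·0 = 160
Inland: 0.2·950 + 0.8·325 = 450
Bridge: 0.2·900 + 0.8·275 = 400
Tunnel: 0.2·650 + 0.8·150 = 250
Highest Hurwicz score = 450 → Inland.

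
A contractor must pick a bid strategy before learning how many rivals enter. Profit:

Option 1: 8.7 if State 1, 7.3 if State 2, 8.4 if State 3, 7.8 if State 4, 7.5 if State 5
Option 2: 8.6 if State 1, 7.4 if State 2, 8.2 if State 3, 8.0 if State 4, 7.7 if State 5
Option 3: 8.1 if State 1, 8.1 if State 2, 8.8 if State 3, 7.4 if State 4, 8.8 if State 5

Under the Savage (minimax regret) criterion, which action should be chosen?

Option 3

Column bests: State 1=8.7, State 2=8.1, State 3=8.8, State 4=8.0, State 5=8.8.
Option 1 regrets: 0.0, 0.8, 0.4, 0.2, 1.3 → max 1.3
Option 2 regrets: 0.1, 0.7, 0.6, 0.0, 1.1 → max 1.1
Option 3 regrets: 0.6, 0.0, 0.0, 0.6, 0.0 → max 0.6
Smallest max regret = 0.6 → Option 3.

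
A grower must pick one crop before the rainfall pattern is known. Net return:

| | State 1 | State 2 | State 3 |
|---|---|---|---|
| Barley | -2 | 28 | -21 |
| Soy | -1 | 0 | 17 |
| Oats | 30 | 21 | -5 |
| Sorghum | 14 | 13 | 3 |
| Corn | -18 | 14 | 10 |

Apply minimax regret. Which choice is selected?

Column bests: State 1=30, State 2=28, State 3=17.
Barley regrets: 32, 0, 38 → max 38
Soy regrets: 31, 28, 0 → max 31
Oats regrets: 0, 7, 22 → max 22
Sorghum regrets: 16, 15, 14 → max 16
Corn regrets: 48, 14, 7 → max 48
Smallest max regret = 16 → Sorghum.

Sorghum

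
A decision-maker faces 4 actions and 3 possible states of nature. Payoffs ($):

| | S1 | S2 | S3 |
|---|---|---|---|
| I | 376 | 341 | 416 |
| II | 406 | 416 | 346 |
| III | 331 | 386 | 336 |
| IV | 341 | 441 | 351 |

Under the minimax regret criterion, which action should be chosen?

IV

Column bests: S1=406, S2=441, S3=416.
I regrets: 30, 100, 0 → max 100
II regrets: 0, 25, 70 → max 70
III regrets: 75, 55, 80 → max 80
IV regrets: 65, 0, 65 → max 65
Smallest max regret = 65 → IV.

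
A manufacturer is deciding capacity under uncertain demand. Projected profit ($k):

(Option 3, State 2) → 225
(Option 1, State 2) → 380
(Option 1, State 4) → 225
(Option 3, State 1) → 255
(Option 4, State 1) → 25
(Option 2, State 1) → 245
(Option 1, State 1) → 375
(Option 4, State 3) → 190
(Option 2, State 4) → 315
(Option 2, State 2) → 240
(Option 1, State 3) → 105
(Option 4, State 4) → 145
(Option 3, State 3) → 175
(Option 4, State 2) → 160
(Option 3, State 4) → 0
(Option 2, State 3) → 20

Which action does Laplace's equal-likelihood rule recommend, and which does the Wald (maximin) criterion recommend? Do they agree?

laplace → Option 1; maximin → Option 1 (agree)

Row averages: Option 1=271.25, Option 2=205, Option 3=163.75, Option 4=130
Highest average = 271.25 → Option 1.
Row minima: Option 1=105, Option 2=20, Option 3=0, Option 4=25
Best worst-case = 105 → Option 1.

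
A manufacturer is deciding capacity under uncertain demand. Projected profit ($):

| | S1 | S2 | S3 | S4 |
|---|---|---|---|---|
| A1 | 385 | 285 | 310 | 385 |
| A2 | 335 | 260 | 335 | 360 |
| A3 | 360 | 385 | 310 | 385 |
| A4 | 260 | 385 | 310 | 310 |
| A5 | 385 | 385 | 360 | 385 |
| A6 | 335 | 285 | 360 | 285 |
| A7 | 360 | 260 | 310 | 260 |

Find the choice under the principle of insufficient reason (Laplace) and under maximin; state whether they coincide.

Row averages: A1=341.25, A2=322.5, A3=360, A4=316.25, A5=378.75, A6=316.25, A7=297.5
Highest average = 378.75 → A5.
Row minima: A1=285, A2=260, A3=310, A4=260, A5=360, A6=285, A7=260
Best worst-case = 360 → A5.

laplace → A5; maximin → A5 (agree)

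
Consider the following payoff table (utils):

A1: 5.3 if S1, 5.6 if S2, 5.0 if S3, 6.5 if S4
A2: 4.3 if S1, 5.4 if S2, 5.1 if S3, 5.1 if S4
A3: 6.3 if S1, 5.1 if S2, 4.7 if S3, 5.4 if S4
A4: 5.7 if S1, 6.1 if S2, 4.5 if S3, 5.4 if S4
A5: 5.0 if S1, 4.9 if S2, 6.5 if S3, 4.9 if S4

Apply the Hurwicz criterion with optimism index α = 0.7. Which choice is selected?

A1

A1: 0.7·6.5 + 0.3·5.0 = 6.05
A2: 0.7·5.4 + 0.3·4.3 = 5.07
A3: 0.7·6.3 + 0.3·4.7 = 5.82
A4: 0.7·6.1 + 0.3·4.5 = 5.62
A5: 0.7·6.5 + 0.3·4.9 = 6.02
Highest Hurwicz score = 6.05 → A1.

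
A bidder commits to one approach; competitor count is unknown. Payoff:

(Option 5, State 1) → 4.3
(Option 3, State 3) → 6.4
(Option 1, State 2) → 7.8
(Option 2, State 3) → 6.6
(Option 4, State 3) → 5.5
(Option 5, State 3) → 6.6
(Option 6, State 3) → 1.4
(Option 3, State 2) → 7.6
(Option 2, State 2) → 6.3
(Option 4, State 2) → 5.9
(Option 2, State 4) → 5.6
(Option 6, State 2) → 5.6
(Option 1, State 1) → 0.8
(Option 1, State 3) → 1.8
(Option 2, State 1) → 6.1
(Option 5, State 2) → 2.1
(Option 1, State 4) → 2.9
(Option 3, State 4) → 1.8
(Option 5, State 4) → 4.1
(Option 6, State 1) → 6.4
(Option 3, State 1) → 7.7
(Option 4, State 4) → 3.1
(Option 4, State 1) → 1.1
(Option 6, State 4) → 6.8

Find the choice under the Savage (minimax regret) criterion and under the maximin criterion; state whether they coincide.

Column bests: State 1=7.7, State 2=7.8, State 3=6.6, State 4=6.8.
Option 1 regrets: 6.9, 0.0, 4.8, 3.9 → max 6.9
Option 2 regrets: 1.6, 1.5, 0.0, 1.2 → max 1.6
Option 3 regrets: 0.0, 0.2, 0.2, 5.0 → max 5.0
Option 4 regrets: 6.6, 1.9, 1.1, 3.7 → max 6.6
Option 5 regrets: 3.4, 5.7, 0.0, 2.7 → max 5.7
Option 6 regrets: 1.3, 2.2, 5.2, 0.0 → max 5.2
Smallest max regret = 1.6 → Option 2.
Row minima: Option 1=0.8, Option 2=5.6, Option 3=1.8, Option 4=1.1, Option 5=2.1, Option 6=1.4
Best worst-case = 5.6 → Option 2.

minimax regret → Option 2; maximin → Option 2 (agree)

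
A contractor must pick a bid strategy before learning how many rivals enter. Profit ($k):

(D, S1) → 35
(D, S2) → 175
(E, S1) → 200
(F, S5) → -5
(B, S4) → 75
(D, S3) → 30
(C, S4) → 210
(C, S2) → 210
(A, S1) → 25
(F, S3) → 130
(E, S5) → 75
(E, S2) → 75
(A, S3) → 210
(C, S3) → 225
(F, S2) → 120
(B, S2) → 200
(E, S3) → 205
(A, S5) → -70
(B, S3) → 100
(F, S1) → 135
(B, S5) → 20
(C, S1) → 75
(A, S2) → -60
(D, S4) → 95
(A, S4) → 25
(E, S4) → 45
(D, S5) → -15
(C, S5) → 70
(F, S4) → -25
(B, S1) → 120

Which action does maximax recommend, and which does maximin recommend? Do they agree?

Row maxima: A=210, B=200, C=225, D=175, E=205, F=135
Best best-case = 225 → C.
Row minima: A=-70, B=20, C=70, D=-15, E=45, F=-25
Best worst-case = 70 → C.

maximax → C; maximin → C (agree)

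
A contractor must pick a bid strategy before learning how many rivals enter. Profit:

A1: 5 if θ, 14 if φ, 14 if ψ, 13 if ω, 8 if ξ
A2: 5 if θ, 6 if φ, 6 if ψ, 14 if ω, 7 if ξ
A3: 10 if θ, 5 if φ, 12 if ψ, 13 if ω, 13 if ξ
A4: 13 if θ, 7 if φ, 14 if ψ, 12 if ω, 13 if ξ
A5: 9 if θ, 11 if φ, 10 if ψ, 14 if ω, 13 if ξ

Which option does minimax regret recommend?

Column bests: θ=13, φ=14, ψ=14, ω=14, ξ=13.
A1 regrets: 8, 0, 0, 1, 5 → max 8
A2 regrets: 8, 8, 8, 0, 6 → max 8
A3 regrets: 3, 9, 2, 1, 0 → max 9
A4 regrets: 0, 7, 0, 2, 0 → max 7
A5 regrets: 4, 3, 4, 0, 0 → max 4
Smallest max regret = 4 → A5.

A5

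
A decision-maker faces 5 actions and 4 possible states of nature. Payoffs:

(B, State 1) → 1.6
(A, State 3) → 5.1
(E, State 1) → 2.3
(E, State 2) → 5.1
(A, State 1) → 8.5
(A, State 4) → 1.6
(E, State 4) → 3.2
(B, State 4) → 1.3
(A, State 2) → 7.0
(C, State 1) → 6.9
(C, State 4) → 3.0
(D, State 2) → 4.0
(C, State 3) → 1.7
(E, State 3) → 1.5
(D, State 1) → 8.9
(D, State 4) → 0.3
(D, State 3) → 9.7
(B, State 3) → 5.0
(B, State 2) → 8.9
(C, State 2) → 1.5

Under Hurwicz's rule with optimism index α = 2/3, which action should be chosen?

D

A: 2/3·8.5 + 1/3·1.6 = 6.2
B: 2/3·8.9 + 1/3·1.3 = 191/30
C: 2/3·6.9 + 1/3·1.5 = 5.1
D: 2/3·9.7 + 1/3·0.3 = 197/30
E: 2/3·5.1 + 1/3·1.5 = 3.9
Highest Hurwicz score = 197/30 → D.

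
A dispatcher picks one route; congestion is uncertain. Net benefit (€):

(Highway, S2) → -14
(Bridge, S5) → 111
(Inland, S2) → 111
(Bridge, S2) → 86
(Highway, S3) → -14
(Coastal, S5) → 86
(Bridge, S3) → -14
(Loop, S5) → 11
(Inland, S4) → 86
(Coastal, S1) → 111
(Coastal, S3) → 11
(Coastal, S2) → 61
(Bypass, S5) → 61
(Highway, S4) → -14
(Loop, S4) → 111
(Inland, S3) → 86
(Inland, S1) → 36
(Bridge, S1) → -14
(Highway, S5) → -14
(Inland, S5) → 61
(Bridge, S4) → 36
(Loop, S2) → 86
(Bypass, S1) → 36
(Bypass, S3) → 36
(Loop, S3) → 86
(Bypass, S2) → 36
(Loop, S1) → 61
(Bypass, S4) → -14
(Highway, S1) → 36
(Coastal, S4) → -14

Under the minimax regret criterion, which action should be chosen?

Inland

Column bests: S1=111, S2=111, S3=86, S4=111, S5=111.
Coastal regrets: 0, 50, 75, 125, 25 → max 125
Bypass regrets: 75, 75, 50, 125, 50 → max 125
Highway regrets: 75, 125, 100, 125, 125 → max 125
Bridge regrets: 125, 25, 100, 75, 0 → max 125
Inland regrets: 75, 0, 0, 25, 50 → max 75
Loop regrets: 50, 25, 0, 0, 100 → max 100
Smallest max regret = 75 → Inland.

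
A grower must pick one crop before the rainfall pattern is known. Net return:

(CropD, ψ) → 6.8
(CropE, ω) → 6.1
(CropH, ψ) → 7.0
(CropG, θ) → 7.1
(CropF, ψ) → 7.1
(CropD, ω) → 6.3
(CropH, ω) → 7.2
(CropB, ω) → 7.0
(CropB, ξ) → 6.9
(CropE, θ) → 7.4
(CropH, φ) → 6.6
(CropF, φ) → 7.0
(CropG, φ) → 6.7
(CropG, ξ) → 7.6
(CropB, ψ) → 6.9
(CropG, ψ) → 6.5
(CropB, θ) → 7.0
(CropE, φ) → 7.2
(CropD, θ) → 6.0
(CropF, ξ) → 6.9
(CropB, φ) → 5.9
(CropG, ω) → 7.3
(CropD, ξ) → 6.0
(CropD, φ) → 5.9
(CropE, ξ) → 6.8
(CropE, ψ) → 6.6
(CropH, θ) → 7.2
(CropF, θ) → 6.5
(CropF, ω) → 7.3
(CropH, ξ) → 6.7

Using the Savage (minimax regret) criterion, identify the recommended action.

CropG

Column bests: θ=7.4, φ=7.2, ψ=7.1, ω=7.3, ξ=7.6.
CropG regrets: 0.3, 0.5, 0.6, 0.0, 0.0 → max 0.6
CropF regrets: 0.9, 0.2, 0.0, 0.0, 0.7 → max 0.9
CropE regrets: 0.0, 0.0, 0.5, 1.2, 0.8 → max 1.2
CropD regrets: 1.4, 1.3, 0.3, 1.0, 1.6 → max 1.6
CropH regrets: 0.2, 0.6, 0.1, 0.1, 0.9 → max 0.9
CropB regrets: 0.4, 1.3, 0.2, 0.3, 0.7 → max 1.3
Smallest max regret = 0.6 → CropG.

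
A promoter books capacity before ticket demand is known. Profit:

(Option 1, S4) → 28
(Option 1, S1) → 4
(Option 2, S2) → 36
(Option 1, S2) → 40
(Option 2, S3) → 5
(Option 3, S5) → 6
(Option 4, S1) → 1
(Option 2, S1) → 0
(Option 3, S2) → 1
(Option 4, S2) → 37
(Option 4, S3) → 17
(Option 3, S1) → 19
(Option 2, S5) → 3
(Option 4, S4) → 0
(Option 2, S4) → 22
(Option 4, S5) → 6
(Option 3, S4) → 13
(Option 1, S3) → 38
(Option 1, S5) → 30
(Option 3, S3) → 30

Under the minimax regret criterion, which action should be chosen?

Column bests: S1=19, S2=40, S3=38, S4=28, S5=30.
Option 1 regrets: 15, 0, 0, 0, 0 → max 15
Option 2 regrets: 19, 4, 33, 6, 27 → max 33
Option 3 regrets: 0, 39, 8, 15, 24 → max 39
Option 4 regrets: 18, 3, 21, 28, 24 → max 28
Smallest max regret = 15 → Option 1.

Option 1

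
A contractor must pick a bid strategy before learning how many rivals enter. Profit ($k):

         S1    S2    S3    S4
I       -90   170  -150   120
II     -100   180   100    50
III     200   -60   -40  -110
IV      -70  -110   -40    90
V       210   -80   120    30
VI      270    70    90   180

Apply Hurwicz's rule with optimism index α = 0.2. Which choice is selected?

I: 0.2·170 + 0.8·(-150) = -86
II: 0.2·180 + 0.8·(-100) = -44
III: 0.2·200 + 0.8·(-110) = -48
IV: 0.2·90 + 0.8·(-110) = -70
V: 0.2·210 + 0.8·(-80) = -22
VI: 0.2·270 + 0.8·70 = 110
Highest Hurwicz score = 110 → VI.

VI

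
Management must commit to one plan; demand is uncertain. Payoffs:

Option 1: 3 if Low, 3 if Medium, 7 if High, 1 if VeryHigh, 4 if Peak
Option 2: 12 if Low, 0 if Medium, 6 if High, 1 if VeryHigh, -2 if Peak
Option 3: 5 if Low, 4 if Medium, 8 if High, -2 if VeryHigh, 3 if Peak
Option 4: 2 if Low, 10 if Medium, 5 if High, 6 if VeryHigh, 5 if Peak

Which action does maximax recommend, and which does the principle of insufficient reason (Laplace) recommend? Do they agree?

Row maxima: Option 1=7, Option 2=12, Option 3=8, Option 4=10
Best best-case = 12 → Option 2.
Row averages: Option 1=3.6, Option 2=3.4, Option 3=3.6, Option 4=5.6
Highest average = 5.6 → Option 4.

maximax → Option 2; laplace → Option 4 (disagree)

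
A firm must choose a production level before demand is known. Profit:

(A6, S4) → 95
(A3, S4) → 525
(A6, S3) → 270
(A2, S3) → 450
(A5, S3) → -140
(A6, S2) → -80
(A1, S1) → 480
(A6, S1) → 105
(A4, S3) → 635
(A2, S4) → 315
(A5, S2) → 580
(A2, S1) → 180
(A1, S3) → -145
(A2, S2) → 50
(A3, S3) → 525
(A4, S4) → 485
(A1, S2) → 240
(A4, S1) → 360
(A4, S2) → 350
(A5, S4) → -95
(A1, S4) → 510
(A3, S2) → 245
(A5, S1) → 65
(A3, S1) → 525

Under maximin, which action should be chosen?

Row minima: A1=-145, A2=50, A3=245, A4=350, A5=-140, A6=-80
Best worst-case = 350 → A4.

A4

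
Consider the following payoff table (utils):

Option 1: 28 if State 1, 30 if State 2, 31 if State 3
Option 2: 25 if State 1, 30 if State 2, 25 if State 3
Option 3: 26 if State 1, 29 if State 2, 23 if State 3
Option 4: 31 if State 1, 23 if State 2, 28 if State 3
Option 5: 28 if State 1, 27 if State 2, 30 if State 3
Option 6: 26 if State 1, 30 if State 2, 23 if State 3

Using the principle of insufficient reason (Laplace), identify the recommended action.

Option 1

Row averages: Option 1=89/3, Option 2=80/3, Option 3=26, Option 4=82/3, Option 5=85/3, Option 6=79/3
Highest average = 89/3 → Option 1.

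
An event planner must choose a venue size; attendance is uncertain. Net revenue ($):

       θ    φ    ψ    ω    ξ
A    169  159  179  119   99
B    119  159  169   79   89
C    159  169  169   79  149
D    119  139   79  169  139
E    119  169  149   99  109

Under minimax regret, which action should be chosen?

A

Column bests: θ=169, φ=169, ψ=179, ω=169, ξ=149.
A regrets: 0, 10, 0, 50, 50 → max 50
B regrets: 50, 10, 10, 90, 60 → max 90
C regrets: 10, 0, 10, 90, 0 → max 90
D regrets: 50, 30, 100, 0, 10 → max 100
E regrets: 50, 0, 30, 70, 40 → max 70
Smallest max regret = 50 → A.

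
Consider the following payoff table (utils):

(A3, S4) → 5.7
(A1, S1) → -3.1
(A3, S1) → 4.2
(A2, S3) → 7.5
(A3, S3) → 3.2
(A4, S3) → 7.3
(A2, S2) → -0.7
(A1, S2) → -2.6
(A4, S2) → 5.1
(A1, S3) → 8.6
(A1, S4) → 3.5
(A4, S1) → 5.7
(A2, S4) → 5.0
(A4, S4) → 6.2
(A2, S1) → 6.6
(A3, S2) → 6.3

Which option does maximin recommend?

Row minima: A1=-3.1, A2=-0.7, A3=3.2, A4=5.1
Best worst-case = 5.1 → A4.

A4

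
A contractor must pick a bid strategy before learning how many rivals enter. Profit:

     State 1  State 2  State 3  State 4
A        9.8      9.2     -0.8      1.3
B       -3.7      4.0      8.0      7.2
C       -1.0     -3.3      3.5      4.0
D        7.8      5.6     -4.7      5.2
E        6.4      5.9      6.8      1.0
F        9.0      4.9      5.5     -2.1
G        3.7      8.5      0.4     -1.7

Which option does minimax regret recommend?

Column bests: State 1=9.8, State 2=9.2, State 3=8.0, State 4=7.2.
A regrets: 0.0, 0.0, 8.8, 5.9 → max 8.8
B regrets: 13.5, 5.2, 0.0, 0.0 → max 13.5
C regrets: 10.8, 12.5, 4.5, 3.2 → max 12.5
D regrets: 2.0, 3.6, 12.7, 2.0 → max 12.7
E regrets: 3.4, 3.3, 1.2, 6.2 → max 6.2
F regrets: 0.8, 4.3, 2.5, 9.3 → max 9.3
G regrets: 6.1, 0.7, 7.6, 8.9 → max 8.9
Smallest max regret = 6.2 → E.

E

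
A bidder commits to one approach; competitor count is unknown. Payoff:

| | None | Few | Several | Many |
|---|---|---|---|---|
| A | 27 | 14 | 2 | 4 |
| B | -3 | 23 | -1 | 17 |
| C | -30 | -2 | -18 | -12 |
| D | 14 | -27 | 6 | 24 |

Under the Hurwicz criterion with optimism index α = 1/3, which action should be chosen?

A: 1/3·27 + 2/3·2 = 31/3
B: 1/3·23 + 2/3·(-3) = 17/3
C: 1/3·(-2) + 2/3·(-30) = -62/3
D: 1/3·24 + 2/3·(-27) = -10
Highest Hurwicz score = 31/3 → A.

A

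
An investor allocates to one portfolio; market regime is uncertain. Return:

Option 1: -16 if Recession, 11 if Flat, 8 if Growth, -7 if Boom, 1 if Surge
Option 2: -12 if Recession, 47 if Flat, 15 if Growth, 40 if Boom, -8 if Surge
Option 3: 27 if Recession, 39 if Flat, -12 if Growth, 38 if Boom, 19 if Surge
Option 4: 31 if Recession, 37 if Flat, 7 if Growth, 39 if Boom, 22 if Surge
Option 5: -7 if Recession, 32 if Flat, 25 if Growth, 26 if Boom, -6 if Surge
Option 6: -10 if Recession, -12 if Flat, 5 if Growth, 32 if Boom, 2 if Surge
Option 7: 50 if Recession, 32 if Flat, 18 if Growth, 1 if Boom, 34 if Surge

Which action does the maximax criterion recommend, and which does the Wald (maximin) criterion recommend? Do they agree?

Row maxima: Option 1=11, Option 2=47, Option 3=39, Option 4=39, Option 5=32, Option 6=32, Option 7=50
Best best-case = 50 → Option 7.
Row minima: Option 1=-16, Option 2=-12, Option 3=-12, Option 4=7, Option 5=-7, Option 6=-12, Option 7=1
Best worst-case = 7 → Option 4.

maximax → Option 7; maximin → Option 4 (disagree)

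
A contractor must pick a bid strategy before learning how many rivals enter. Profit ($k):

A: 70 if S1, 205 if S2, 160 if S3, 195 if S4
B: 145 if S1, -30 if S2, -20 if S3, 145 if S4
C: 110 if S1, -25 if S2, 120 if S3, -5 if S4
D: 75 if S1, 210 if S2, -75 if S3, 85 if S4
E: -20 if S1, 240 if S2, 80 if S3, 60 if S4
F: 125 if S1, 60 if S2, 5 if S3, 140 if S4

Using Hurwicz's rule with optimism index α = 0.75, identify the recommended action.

A: 0.75·205 + 0.25·70 = 171.25
B: 0.75·145 + 0.25·(-30) = 101.25
C: 0.75·120 + 0.25·(-25) = 83.75
D: 0.75·210 + 0.25·(-75) = 138.75
E: 0.75·240 + 0.25·(-20) = 175
F: 0.75·140 + 0.25·5 = 106.25
Highest Hurwicz score = 175 → E.

E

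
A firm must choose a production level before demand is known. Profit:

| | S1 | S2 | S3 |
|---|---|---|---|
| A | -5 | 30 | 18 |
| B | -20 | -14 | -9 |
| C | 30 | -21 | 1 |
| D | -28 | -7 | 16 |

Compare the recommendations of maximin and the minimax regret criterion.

Row minima: A=-5, B=-20, C=-21, D=-28
Best worst-case = -5 → A.
Column bests: S1=30, S2=30, S3=18.
A regrets: 35, 0, 0 → max 35
B regrets: 50, 44, 27 → max 50
C regrets: 0, 51, 17 → max 51
D regrets: 58, 37, 2 → max 58
Smallest max regret = 35 → A.

maximin → A; minimax regret → A (agree)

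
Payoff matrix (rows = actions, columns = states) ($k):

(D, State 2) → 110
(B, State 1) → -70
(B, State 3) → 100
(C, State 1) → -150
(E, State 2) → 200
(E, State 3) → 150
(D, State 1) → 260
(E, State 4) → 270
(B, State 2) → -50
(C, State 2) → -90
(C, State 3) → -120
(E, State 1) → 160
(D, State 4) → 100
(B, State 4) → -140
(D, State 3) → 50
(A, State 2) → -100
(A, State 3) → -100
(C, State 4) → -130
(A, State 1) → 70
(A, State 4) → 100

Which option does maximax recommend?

Row maxima: A=100, B=100, C=-90, D=260, E=270
Best best-case = 270 → E.

E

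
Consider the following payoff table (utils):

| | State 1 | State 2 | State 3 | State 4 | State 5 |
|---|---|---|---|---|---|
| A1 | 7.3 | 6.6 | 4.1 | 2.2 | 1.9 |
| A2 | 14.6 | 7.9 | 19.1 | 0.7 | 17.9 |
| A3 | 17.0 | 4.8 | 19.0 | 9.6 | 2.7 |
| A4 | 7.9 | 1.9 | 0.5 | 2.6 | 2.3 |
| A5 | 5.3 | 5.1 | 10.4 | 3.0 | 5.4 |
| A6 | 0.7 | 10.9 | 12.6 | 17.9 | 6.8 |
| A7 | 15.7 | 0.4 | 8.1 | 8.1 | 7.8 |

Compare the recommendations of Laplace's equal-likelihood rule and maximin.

laplace → A2; maximin → A5 (disagree)

Row averages: A1=4.42, A2=12.04, A3=10.62, A4=3.04, A5=5.84, A6=9.78, A7=8.02
Highest average = 12.04 → A2.
Row minima: A1=1.9, A2=0.7, A3=2.7, A4=0.5, A5=3.0, A6=0.7, A7=0.4
Best worst-case = 3.0 → A5.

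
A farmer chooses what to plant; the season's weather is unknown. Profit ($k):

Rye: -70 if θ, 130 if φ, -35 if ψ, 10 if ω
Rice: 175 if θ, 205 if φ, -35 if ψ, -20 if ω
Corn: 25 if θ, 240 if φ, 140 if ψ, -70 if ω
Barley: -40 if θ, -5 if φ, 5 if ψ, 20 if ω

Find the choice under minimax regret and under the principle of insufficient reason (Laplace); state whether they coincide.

Column bests: θ=175, φ=240, ψ=140, ω=20.
Rye regrets: 245, 110, 175, 10 → max 245
Rice regrets: 0, 35, 175, 40 → max 175
Corn regrets: 150, 0, 0, 90 → max 150
Barley regrets: 215, 245, 135, 0 → max 245
Smallest max regret = 150 → Corn.
Row averages: Rye=8.75, Rice=81.25, Corn=83.75, Barley=-5
Highest average = 83.75 → Corn.

minimax regret → Corn; laplace → Corn (agree)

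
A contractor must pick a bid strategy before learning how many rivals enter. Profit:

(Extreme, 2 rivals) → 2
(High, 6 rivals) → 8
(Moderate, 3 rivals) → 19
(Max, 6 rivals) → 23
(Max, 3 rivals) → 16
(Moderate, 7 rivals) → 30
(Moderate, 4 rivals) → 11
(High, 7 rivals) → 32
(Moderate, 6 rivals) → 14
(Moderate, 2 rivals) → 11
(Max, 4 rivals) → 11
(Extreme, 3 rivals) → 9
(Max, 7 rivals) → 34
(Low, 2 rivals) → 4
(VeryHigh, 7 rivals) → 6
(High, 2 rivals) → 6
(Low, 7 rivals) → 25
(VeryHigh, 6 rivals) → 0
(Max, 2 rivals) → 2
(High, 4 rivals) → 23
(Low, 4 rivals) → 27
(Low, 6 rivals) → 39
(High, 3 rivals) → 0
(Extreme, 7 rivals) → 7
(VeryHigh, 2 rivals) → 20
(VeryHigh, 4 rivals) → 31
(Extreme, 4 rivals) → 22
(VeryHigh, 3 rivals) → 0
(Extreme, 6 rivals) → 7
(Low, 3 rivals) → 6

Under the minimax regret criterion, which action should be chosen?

Column bests: 2 rivals=20, 3 rivals=19, 4 rivals=31, 6 rivals=39, 7 rivals=34.
Low regrets: 16, 13, 4, 0, 9 → max 16
Moderate regrets: 9, 0, 20, 25, 4 → max 25
High regrets: 14, 19, 8, 31, 2 → max 31
VeryHigh regrets: 0, 19, 0, 39, 28 → max 39
Extreme regrets: 18, 10, 9, 32, 27 → max 32
Max regrets: 18, 3, 20, 16, 0 → max 20
Smallest max regret = 16 → Low.

Low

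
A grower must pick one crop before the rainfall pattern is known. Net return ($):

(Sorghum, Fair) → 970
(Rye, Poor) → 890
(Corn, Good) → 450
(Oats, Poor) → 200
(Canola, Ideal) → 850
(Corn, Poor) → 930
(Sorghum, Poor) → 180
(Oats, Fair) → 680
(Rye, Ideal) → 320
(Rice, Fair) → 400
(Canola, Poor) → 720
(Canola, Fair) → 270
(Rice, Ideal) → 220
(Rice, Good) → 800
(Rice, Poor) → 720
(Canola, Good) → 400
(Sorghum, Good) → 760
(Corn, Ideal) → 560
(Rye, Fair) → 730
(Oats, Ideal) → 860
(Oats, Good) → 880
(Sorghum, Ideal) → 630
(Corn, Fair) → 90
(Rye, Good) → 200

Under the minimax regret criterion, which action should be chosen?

Column bests: Poor=930, Fair=970, Good=880, Ideal=860.
Rye regrets: 40, 240, 680, 540 → max 680
Rice regrets: 210, 570, 80, 640 → max 640
Oats regrets: 730, 290, 0, 0 → max 730
Corn regrets: 0, 880, 430, 300 → max 880
Canola regrets: 210, 700, 480, 10 → max 700
Sorghum regrets: 750, 0, 120, 230 → max 750
Smallest max regret = 640 → Rice.

Rice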